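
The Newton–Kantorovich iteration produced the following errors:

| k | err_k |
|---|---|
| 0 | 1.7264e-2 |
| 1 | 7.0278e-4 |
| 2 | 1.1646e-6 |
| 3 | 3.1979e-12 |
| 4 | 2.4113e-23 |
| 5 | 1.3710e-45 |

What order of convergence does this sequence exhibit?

Consecutive ratios: err_5/err_4 = 1.3710e-45/2.4113e-23 = 5.68573e-23, err_4/err_3 = 2.4113e-23/3.1979e-12 = 7.54026e-12.
p ≈ ln(5.68573e-23)/ln(7.54026e-12) = -51.2215/-25.6108 ≈ 2.00.
So the convergence is quadratic (order 2).

2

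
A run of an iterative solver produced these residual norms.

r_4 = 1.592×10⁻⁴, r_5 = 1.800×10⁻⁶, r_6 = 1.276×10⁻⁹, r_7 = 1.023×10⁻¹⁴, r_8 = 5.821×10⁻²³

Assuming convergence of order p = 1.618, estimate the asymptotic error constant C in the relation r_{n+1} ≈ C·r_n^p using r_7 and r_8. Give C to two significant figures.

C ≈ r_8 / r_7^1.618
  = 5.821×10⁻²³ / (1.023×10⁻¹⁴)^1.618
  = 5.821×10⁻²³ / 2.31195e-23 ≈ 2.5178

2.5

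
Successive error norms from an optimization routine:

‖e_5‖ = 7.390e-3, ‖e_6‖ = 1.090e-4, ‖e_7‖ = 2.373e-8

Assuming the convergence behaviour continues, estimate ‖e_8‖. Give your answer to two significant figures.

1.1e-15

First estimate the order: p ≈ ln(‖e_7‖/‖e_6‖) / ln(‖e_6‖/‖e_5‖) = ln(2.373e-8/1.090e-4)/ln(1.090e-4/7.390e-3) = ln(0.000217706)/ln(0.0147497) ≈ 1.9998.
Then ‖e_8‖ ≈ ‖e_7‖·(‖e_7‖/‖e_6‖)^p = 2.373e-8·(0.000217706)^1.9998 = 2.373e-8·4.74759e-08 ≈ 1.127e-15.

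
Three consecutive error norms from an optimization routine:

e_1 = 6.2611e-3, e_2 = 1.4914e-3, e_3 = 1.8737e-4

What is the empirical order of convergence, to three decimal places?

p ≈ ln(e_3/e_2) / ln(e_2/e_1)
  = ln(1.8737e-4/1.4914e-3) / ln(1.4914e-3/6.2611e-3)
  = ln(0.125634) / ln(0.238201)
  = -2.074382 / -1.434640 ≈ 1.445925

1.446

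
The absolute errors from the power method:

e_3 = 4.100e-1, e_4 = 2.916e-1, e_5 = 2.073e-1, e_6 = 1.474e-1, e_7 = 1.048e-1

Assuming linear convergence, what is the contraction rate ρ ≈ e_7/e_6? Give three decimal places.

ρ ≈ e_7/e_6 = 1.048e-1/1.474e-1 = 0.71099

0.711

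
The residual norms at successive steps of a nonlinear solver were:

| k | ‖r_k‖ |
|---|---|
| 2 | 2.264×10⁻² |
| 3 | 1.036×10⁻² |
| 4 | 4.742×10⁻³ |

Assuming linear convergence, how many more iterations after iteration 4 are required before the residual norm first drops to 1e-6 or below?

11

Rate ρ ≈ ‖r_4‖/‖r_3‖ = 4.742×10⁻³/1.036×10⁻² = 0.4577.
After j more steps, ‖r_{4+j}‖ ≈ 4.742×10⁻³·ρ^j; need ρ^j ≤ 1e-6/4.742×10⁻³ = 0.000210881.
j ≥ ln(0.000210881)/ln(0.4577) = -8.4642/-0.78154 = 10.830.
So 11 more iterations are needed.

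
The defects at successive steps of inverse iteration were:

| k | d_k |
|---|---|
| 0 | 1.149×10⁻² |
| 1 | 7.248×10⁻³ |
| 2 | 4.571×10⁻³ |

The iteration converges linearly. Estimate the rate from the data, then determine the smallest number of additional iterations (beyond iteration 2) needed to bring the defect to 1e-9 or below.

Rate ρ ≈ d_2/d_1 = 4.571×10⁻³/7.248×10⁻³ = 0.6307.
After j more steps, d_{2+j} ≈ 4.571×10⁻³·ρ^j; need ρ^j ≤ 1e-9/4.571×10⁻³ = 2.18771e-07.
j ≥ ln(2.18771e-07)/ln(0.6307) = -15.3352/-0.46092 = 33.271.
So 34 more iterations are needed.

34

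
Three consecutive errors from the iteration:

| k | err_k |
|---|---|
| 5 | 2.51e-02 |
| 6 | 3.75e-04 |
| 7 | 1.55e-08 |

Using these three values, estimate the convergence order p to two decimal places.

p ≈ ln(err_7/err_6) / ln(err_6/err_5)
  = ln(1.55e-08/3.75e-04) / ln(3.75e-04/2.51e-02)
  = ln(4.13333e-05) / ln(0.0149402)
  = -10.09384 / -4.20370 ≈ 2.40118

2.40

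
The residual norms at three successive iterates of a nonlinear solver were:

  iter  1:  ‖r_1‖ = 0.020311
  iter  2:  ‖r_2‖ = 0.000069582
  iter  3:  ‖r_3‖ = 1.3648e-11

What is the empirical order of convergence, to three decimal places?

p ≈ ln(‖r_3‖/‖r_2‖) / ln(‖r_2‖/‖r_1‖)
  = ln(1.3648e-11/0.000069582) / ln(0.000069582/0.020311)
  = ln(1.96143e-07) / ln(0.00342583)
  = -15.444422 / -5.676412 ≈ 2.720807

2.721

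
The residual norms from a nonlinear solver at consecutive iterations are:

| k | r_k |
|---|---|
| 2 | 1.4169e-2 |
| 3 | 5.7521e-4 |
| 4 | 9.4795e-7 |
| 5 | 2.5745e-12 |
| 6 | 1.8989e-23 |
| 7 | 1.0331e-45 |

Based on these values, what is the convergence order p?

2

Consecutive ratios: r_7/r_6 = 1.0331e-45/1.8989e-23 = 5.44052e-23, r_6/r_5 = 1.8989e-23/2.5745e-12 = 7.3758e-12.
p ≈ ln(5.44052e-23)/ln(7.3758e-12) = -51.2656/-25.6328 ≈ 2.00.
So the convergence is quadratic (order 2).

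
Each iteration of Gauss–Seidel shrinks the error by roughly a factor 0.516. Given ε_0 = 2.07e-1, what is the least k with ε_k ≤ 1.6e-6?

After k steps, ε_k ≈ 2.07e-1·0.516^k.
Need 0.516^k ≤ 1.6e-6/2.07e-1 = 7.72947e-06.
k ≥ ln(7.72947e-06)/ln(0.516) = -11.7705/-0.66165 = 17.790.
Smallest integer k = 18.

18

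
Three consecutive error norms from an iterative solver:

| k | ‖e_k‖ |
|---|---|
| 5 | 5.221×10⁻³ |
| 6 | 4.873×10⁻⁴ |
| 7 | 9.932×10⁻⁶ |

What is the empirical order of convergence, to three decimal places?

1.642

p ≈ ln(‖e_7‖/‖e_6‖) / ln(‖e_6‖/‖e_5‖)
  = ln(9.932×10⁻⁶/4.873×10⁻⁴) / ln(4.873×10⁻⁴/5.221×10⁻³)
  = ln(0.0203817) / ln(0.0933346)
  = -3.893118 / -2.371564 ≈ 1.641583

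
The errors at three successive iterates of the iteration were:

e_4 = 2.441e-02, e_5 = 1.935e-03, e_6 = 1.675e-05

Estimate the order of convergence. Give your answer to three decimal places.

1.874

p ≈ ln(e_6/e_5) / ln(e_5/e_4)
  = ln(1.675e-05/1.935e-03) / ln(1.935e-03/2.441e-02)
  = ln(0.00865633) / ln(0.0792708)
  = -4.749464 / -2.534885 ≈ 1.873641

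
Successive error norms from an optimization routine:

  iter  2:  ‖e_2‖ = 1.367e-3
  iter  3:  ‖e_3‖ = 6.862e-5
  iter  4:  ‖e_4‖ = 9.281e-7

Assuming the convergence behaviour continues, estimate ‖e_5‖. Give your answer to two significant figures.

1.9e-9

First estimate the order: p ≈ ln(‖e_4‖/‖e_3‖) / ln(‖e_3‖/‖e_2‖) = ln(9.281e-7/6.862e-5)/ln(6.862e-5/1.367e-3) = ln(0.0135252)/ln(0.0501975) ≈ 1.4383.
Then ‖e_5‖ ≈ ‖e_4‖·(‖e_4‖/‖e_3‖)^p = 9.281e-7·(0.0135252)^1.4383 = 9.281e-7·0.00205128 ≈ 1.904e-09.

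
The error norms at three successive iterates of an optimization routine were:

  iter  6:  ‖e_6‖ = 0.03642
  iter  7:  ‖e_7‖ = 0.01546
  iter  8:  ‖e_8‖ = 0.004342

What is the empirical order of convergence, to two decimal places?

p ≈ ln(‖e_8‖/‖e_7‖) / ln(‖e_7‖/‖e_6‖)
  = ln(0.004342/0.01546) / ln(0.01546/0.03642)
  = ln(0.280854) / ln(0.424492)
  = -1.26992 / -0.85686 ≈ 1.48206

1.48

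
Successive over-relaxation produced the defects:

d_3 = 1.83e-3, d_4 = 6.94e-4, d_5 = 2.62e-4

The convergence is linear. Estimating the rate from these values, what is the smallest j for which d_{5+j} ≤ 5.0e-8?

9

Rate ρ ≈ d_5/d_4 = 2.62e-4/6.94e-4 = 0.3775.
After j more steps, d_{5+j} ≈ 2.62e-4·ρ^j; need ρ^j ≤ 5.0e-8/2.62e-4 = 0.00019084.
j ≥ ln(0.00019084)/ln(0.3775) = -8.5641/-0.97418 = 8.791.
So 9 more iterations are needed.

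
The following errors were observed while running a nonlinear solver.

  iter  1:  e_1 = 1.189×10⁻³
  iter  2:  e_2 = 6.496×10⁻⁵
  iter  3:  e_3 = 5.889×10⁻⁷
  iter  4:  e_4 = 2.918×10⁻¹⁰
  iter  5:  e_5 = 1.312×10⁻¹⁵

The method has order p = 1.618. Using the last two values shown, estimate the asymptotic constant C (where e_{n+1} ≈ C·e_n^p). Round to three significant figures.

3.51

C ≈ e_5 / e_4^1.618
  = 1.312×10⁻¹⁵ / (2.918×10⁻¹⁰)^1.618
  = 1.312×10⁻¹⁵ / 3.73687e-16 ≈ 3.511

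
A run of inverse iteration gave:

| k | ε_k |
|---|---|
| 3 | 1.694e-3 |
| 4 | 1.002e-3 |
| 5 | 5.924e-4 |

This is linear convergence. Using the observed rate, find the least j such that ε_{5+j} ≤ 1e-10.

30

Rate ρ ≈ ε_5/ε_4 = 5.924e-4/1.002e-3 = 0.5912.
After j more steps, ε_{5+j} ≈ 5.924e-4·ρ^j; need ρ^j ≤ 1e-10/5.924e-4 = 1.68805e-07.
j ≥ ln(1.68805e-07)/ln(0.5912) = -15.5945/-0.52560 = 29.670.
So 30 more iterations are needed.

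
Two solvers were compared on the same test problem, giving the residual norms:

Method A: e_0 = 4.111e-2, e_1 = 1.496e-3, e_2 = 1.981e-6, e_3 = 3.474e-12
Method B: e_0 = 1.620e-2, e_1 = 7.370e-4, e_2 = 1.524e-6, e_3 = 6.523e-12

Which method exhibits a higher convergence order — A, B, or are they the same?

same

Method A: p ≈ ln(3.474e-12/1.981e-6)/ln(1.981e-6/1.496e-3) ≈ 2.00.
Method B: p ≈ ln(6.523e-12/1.524e-6)/ln(1.524e-6/7.370e-4) ≈ 2.00.
Both orders ≈ 2.0 — effectively the same.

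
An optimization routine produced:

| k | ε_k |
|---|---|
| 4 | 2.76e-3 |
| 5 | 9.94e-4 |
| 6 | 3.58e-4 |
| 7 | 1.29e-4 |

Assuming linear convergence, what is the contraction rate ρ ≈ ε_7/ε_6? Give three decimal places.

ρ ≈ ε_7/ε_6 = 1.29e-4/3.58e-4 = 0.36034

0.360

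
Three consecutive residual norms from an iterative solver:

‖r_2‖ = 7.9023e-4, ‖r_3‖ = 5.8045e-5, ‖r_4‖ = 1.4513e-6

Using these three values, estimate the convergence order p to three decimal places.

1.413

p ≈ ln(‖r_4‖/‖r_3‖) / ln(‖r_3‖/‖r_2‖)
  = ln(1.4513e-6/5.8045e-5) / ln(5.8045e-5/7.9023e-4)
  = ln(0.025003) / ln(0.0734533)
  = -3.688759 / -2.611105 ≈ 1.412720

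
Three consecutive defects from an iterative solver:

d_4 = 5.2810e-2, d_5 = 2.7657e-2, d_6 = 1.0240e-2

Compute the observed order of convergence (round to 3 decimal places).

p ≈ ln(d_6/d_5) / ln(d_5/d_4)
  = ln(1.0240e-2/2.7657e-2) / ln(2.7657e-2/5.2810e-2)
  = ln(0.37025) / ln(0.523708)
  = -0.993577 / -0.646821 ≈ 1.536093

1.536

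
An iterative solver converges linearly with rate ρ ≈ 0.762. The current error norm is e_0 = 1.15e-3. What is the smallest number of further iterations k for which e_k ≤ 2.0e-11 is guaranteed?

After k steps, e_k ≈ 1.15e-3·0.762^k.
Need 0.762^k ≤ 2.0e-11/1.15e-3 = 1.73913e-08.
k ≥ ln(1.73913e-08)/ln(0.762) = -17.8673/-0.27181 = 65.735.
Smallest integer k = 66.

66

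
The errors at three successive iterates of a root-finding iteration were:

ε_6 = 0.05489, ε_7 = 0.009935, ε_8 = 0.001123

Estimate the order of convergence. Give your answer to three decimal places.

p ≈ ln(ε_8/ε_7) / ln(ε_7/ε_6)
  = ln(0.001123/0.009935) / ln(0.009935/0.05489)
  = ln(0.113035) / ln(0.180998)
  = -2.180058 / -1.709269 ≈ 1.275433

1.275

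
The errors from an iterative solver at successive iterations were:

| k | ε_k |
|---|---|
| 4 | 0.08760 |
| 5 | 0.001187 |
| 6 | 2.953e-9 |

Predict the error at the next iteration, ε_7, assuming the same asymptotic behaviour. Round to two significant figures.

4.5e-26

First estimate the order: p ≈ ln(ε_6/ε_5) / ln(ε_5/ε_4) = ln(2.953e-9/0.001187)/ln(0.001187/0.08760) = ln(2.48778e-06)/ln(0.0135502) ≈ 3.0000.
Then ε_7 ≈ ε_6·(ε_6/ε_5)^p = 2.953e-9·(2.48778e-06)^3.0000 = 2.953e-9·1.5397e-17 ≈ 4.547e-26.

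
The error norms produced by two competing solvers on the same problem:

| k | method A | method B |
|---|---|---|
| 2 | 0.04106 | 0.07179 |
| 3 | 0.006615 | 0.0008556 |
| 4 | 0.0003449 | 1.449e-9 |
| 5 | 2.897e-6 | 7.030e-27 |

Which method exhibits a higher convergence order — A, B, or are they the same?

B

Method A: p ≈ ln(2.897e-6/0.0003449)/ln(0.0003449/0.006615) ≈ 1.62.
Method B: p ≈ ln(7.030e-27/1.449e-9)/ln(1.449e-9/0.0008556) ≈ 3.00.
Method B has the higher order (≈3.0 vs ≈1.6).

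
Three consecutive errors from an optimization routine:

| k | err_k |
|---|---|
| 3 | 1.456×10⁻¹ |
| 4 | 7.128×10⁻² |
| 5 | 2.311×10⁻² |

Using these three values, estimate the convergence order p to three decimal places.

1.577

p ≈ ln(err_5/err_4) / ln(err_4/err_3)
  = ln(2.311×10⁻²/7.128×10⁻²) / ln(7.128×10⁻²/1.456×10⁻¹)
  = ln(0.324214) / ln(0.48956)
  = -1.126351 / -0.714248 ≈ 1.576975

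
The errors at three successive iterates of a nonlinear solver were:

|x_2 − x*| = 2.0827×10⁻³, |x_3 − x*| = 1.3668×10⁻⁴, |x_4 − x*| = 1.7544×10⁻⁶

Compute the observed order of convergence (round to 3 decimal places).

p ≈ ln(|x_4 − x*|/|x_3 − x*|) / ln(|x_3 − x*|/|x_2 − x*|)
  = ln(1.7544×10⁻⁶/1.3668×10⁻⁴) / ln(1.3668×10⁻⁴/2.0827×10⁻³)
  = ln(0.0128358) / ln(0.0656264)
  = -4.355517 / -2.723777 ≈ 1.599073

1.599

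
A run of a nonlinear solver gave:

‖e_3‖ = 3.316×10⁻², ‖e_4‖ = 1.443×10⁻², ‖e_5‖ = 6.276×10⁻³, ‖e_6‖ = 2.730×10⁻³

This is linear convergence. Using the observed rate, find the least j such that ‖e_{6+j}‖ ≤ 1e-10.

21

Rate ρ ≈ ‖e_6‖/‖e_5‖ = 2.730×10⁻³/6.276×10⁻³ = 0.4350.
After j more steps, ‖e_{6+j}‖ ≈ 2.730×10⁻³·ρ^j; need ρ^j ≤ 1e-10/2.730×10⁻³ = 3.663e-08.
j ≥ ln(3.663e-08)/ln(0.4350) = -17.1224/-0.83241 = 20.570.
So 21 more iterations are needed.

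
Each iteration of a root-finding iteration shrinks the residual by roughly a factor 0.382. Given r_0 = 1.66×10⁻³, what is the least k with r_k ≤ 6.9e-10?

After k steps, r_k ≈ 1.66×10⁻³·0.382^k.
Need 0.382^k ≤ 6.9e-10/1.66×10⁻³ = 4.15663e-07.
k ≥ ln(4.15663e-07)/ln(0.382) = -14.6934/-0.96233 = 15.269.
Smallest integer k = 16.

16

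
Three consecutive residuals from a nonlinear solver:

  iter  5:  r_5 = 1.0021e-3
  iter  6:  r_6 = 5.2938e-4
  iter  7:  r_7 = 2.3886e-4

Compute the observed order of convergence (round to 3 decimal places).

1.247

p ≈ ln(r_7/r_6) / ln(r_6/r_5)
  = ln(2.3886e-4/5.2938e-4) / ln(5.2938e-4/1.0021e-3)
  = ln(0.451207) / ln(0.528271)
  = -0.795829 / -0.638146 ≈ 1.247095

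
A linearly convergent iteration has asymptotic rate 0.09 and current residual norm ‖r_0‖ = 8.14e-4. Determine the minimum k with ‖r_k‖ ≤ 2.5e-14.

11

After k steps, ‖r_k‖ ≈ 8.14e-4·0.09^k.
Need 0.09^k ≤ 2.5e-14/8.14e-4 = 3.07125e-11.
k ≥ ln(3.07125e-11)/ln(0.09) = -24.2064/-2.40795 = 10.053.
Smallest integer k = 11.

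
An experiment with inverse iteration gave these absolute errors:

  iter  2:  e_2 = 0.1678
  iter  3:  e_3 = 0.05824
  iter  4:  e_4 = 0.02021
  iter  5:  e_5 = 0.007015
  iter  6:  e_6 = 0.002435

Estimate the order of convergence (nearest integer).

Consecutive ratios: e_6/e_5 = 0.002435/0.007015 = 0.347113, e_5/e_4 = 0.007015/0.02021 = 0.347105.
p ≈ ln(0.347113)/ln(0.347105) = -1.0581/-1.0581 ≈ 1.00.
So the convergence is linear (order 1).

1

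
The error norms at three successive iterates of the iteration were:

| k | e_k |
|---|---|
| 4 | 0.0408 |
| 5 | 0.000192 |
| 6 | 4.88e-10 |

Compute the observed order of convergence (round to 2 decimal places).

2.40

p ≈ ln(e_6/e_5) / ln(e_5/e_4)
  = ln(4.88e-10/0.000192) / ln(0.000192/0.0408)
  = ln(2.54167e-06) / ln(0.00470588)
  = -12.88269 / -5.35894 ≈ 2.40396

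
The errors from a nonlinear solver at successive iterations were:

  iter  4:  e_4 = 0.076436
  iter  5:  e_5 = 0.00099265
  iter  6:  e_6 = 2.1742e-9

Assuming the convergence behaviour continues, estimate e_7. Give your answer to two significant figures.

2.3e-26

First estimate the order: p ≈ ln(e_6/e_5) / ln(e_5/e_4) = ln(2.1742e-9/0.00099265)/ln(0.00099265/0.076436) = ln(2.1903e-06)/ln(0.0129867) ≈ 3.0000.
Then e_7 ≈ e_6·(e_6/e_5)^p = 2.1742e-9·(2.1903e-06)^3.0000 = 2.1742e-9·1.05078e-17 ≈ 2.285e-26.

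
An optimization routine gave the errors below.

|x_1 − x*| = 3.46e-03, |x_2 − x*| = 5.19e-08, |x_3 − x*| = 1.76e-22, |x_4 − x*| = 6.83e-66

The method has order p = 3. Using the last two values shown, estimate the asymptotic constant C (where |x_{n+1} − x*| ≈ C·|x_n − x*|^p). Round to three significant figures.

1.25

C ≈ |x_4 − x*| / |x_3 − x*|^3
  = 6.83e-66 / (1.76e-22)^3
  = 6.83e-66 / 5.45178e-66 ≈ 1.2528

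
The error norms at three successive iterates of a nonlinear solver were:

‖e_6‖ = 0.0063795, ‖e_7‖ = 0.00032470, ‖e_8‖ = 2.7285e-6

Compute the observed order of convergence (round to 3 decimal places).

p ≈ ln(‖e_8‖/‖e_7‖) / ln(‖e_7‖/‖e_6‖)
  = ln(2.7285e-6/0.00032470) / ln(0.00032470/0.0063795)
  = ln(0.00840314) / ln(0.0508974)
  = -4.779150 / -2.977943 ≈ 1.604849

1.605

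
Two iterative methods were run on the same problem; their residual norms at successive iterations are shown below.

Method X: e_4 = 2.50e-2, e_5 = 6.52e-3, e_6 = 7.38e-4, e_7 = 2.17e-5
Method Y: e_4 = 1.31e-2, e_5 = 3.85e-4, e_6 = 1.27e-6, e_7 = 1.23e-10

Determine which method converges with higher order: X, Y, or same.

Method X: p ≈ ln(2.17e-5/7.38e-4)/ln(7.38e-4/6.52e-3) ≈ 1.62.
Method Y: p ≈ ln(1.23e-10/1.27e-6)/ln(1.27e-6/3.85e-4) ≈ 1.62.
Both orders ≈ 1.6 — effectively the same.

same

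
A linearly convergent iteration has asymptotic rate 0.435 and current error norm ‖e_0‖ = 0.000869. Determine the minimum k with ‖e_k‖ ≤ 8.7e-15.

31

After k steps, ‖e_k‖ ≈ 0.000869·0.435^k.
Need 0.435^k ≤ 8.7e-15/0.000869 = 1.00115e-11.
k ≥ ln(1.00115e-11)/ln(0.435) = -25.3273/-0.83241 = 30.426.
Smallest integer k = 31.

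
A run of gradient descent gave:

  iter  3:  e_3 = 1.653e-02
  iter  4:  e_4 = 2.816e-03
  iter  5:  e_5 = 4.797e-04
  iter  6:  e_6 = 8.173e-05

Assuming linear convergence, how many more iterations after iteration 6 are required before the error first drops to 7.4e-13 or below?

Rate ρ ≈ e_6/e_5 = 8.173e-05/4.797e-04 = 0.1704.
After j more steps, e_{6+j} ≈ 8.173e-05·ρ^j; need ρ^j ≤ 7.4e-13/8.173e-05 = 9.0542e-09.
j ≥ ln(9.0542e-09)/ln(0.1704) = -18.5200/-1.76961 = 10.466.
So 11 more iterations are needed.

11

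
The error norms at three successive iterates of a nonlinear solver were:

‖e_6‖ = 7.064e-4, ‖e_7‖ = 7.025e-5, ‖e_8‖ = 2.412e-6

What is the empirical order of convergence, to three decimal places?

1.461

p ≈ ln(‖e_8‖/‖e_7‖) / ln(‖e_7‖/‖e_6‖)
  = ln(2.412e-6/7.025e-5) / ln(7.025e-5/7.064e-4)
  = ln(0.0343345) / ln(0.0994479)
  = -3.371605 / -2.308121 ≈ 1.460757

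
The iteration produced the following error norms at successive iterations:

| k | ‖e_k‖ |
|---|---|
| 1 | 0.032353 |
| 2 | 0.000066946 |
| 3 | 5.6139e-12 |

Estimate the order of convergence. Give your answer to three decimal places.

2.636

p ≈ ln(‖e_3‖/‖e_2‖) / ln(‖e_2‖/‖e_1‖)
  = ln(5.6139e-12/0.000066946) / ln(0.000066946/0.032353)
  = ln(8.38571e-08) / ln(0.00206924)
  = -16.294152 / -6.180574 ≈ 2.636349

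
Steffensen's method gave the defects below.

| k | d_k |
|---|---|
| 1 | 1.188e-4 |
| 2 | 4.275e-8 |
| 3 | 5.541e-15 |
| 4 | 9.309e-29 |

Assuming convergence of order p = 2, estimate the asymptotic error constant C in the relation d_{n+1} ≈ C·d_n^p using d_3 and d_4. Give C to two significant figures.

C ≈ d_4 / d_3^2
  = 9.309e-29 / (5.541e-15)^2
  = 9.309e-29 / 3.07027e-29 ≈ 3.032

3.0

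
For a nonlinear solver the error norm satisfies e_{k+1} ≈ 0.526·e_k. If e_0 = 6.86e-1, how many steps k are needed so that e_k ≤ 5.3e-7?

After k steps, e_k ≈ 6.86e-1·0.526^k.
Need 0.526^k ≤ 5.3e-7/6.86e-1 = 7.72595e-07.
k ≥ ln(7.72595e-07)/ln(0.526) = -14.0735/-0.64245 = 21.906.
Smallest integer k = 22.

22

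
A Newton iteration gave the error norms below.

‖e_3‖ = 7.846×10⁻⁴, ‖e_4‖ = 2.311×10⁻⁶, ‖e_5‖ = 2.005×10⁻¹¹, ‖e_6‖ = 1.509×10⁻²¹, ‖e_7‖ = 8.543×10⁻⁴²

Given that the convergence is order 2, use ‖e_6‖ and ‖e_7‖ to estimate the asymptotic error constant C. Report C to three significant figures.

3.75

C ≈ ‖e_7‖ / ‖e_6‖^2
  = 8.543×10⁻⁴² / (1.509×10⁻²¹)^2
  = 8.543×10⁻⁴² / 2.27708e-42 ≈ 3.7517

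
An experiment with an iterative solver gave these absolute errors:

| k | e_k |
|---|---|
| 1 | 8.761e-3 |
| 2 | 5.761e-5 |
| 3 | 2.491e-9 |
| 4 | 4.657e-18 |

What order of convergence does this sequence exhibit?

Consecutive ratios: e_4/e_3 = 4.657e-18/2.491e-9 = 1.86953e-09, e_3/e_2 = 2.491e-9/5.761e-5 = 4.3239e-05.
p ≈ ln(1.86953e-09)/ln(4.3239e-05) = -20.0976/-10.0488 ≈ 2.00.
So the convergence is quadratic (order 2).

2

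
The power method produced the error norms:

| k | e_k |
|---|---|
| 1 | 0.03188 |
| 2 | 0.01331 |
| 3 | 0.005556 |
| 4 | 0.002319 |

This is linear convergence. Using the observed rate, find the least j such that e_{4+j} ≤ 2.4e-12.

Rate ρ ≈ e_4/e_3 = 0.002319/0.005556 = 0.4174.
After j more steps, e_{4+j} ≈ 0.002319·ρ^j; need ρ^j ≤ 2.4e-12/0.002319 = 1.03493e-09.
j ≥ ln(1.03493e-09)/ln(0.4174) = -20.6889/-0.87371 = 23.679.
So 24 more iterations are needed.

24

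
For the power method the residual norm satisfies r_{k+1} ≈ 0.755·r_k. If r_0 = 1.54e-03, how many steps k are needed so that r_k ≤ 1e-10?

59

After k steps, r_k ≈ 1.54e-03·0.755^k.
Need 0.755^k ≤ 1e-10/1.54e-03 = 6.49351e-08.
k ≥ ln(6.49351e-08)/ln(0.755) = -16.5499/-0.28104 = 58.888.
Smallest integer k = 59.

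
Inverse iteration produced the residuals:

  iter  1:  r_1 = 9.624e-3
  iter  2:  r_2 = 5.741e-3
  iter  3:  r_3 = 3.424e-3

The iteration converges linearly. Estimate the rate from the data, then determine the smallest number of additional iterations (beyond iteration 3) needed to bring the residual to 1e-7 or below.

21

Rate ρ ≈ r_3/r_2 = 3.424e-3/5.741e-3 = 0.5964.
After j more steps, r_{3+j} ≈ 3.424e-3·ρ^j; need ρ^j ≤ 1e-7/3.424e-3 = 2.92056e-05.
j ≥ ln(2.92056e-05)/ln(0.5964) = -10.4412/-0.51684 = 20.202.
So 21 more iterations are needed.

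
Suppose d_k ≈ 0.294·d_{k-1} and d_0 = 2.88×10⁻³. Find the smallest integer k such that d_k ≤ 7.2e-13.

19

After k steps, d_k ≈ 2.88×10⁻³·0.294^k.
Need 0.294^k ≤ 7.2e-13/2.88×10⁻³ = 2.5e-10.
k ≥ ln(2.5e-10)/ln(0.294) = -22.1096/-1.22418 = 18.061.
Smallest integer k = 19.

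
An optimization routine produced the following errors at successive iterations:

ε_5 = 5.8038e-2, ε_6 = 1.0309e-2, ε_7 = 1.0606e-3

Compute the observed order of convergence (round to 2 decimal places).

1.32

p ≈ ln(ε_7/ε_6) / ln(ε_6/ε_5)
  = ln(1.0606e-3/1.0309e-2) / ln(1.0309e-2/5.8038e-2)
  = ln(0.102881) / ln(0.177625)
  = -2.27418 / -1.72808 ≈ 1.31602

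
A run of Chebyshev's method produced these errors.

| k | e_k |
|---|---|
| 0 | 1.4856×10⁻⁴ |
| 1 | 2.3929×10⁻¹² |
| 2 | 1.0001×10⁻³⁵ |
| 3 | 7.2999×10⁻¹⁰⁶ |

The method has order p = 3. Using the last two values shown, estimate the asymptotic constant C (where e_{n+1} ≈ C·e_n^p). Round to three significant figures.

C ≈ e_3 / e_2^3
  = 7.2999×10⁻¹⁰⁶ / (1.0001×10⁻³⁵)^3
  = 7.2999×10⁻¹⁰⁶ / 1.0003e-105 ≈ 0.72977

0.730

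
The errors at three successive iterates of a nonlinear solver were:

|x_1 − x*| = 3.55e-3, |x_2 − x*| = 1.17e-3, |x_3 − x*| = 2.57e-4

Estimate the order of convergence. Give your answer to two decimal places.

p ≈ ln(|x_3 − x*|/|x_2 − x*|) / ln(|x_2 − x*|/|x_1 − x*|)
  = ln(2.57e-4/1.17e-3) / ln(1.17e-3/3.55e-3)
  = ln(0.219658) / ln(0.329577)
  = -1.51568 / -1.10995 ≈ 1.36554

1.37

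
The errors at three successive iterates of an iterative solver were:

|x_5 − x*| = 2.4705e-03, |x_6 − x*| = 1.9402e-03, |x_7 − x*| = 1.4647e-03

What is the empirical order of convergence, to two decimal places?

1.16

p ≈ ln(|x_7 − x*|/|x_6 − x*|) / ln(|x_6 − x*|/|x_5 − x*|)
  = ln(1.4647e-03/1.9402e-03) / ln(1.9402e-03/2.4705e-03)
  = ln(0.754922) / ln(0.785347)
  = -0.28114 / -0.24163 ≈ 1.16351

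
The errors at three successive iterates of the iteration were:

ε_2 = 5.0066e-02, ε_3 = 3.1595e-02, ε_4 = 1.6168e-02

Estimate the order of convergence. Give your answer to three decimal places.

p ≈ ln(ε_4/ε_3) / ln(ε_3/ε_2)
  = ln(1.6168e-02/3.1595e-02) / ln(3.1595e-02/5.0066e-02)
  = ln(0.511727) / ln(0.631067)
  = -0.669964 / -0.460343 ≈ 1.455358

1.455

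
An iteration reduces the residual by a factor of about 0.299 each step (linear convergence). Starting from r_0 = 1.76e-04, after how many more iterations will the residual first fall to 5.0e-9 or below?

9

After k steps, r_k ≈ 1.76e-04·0.299^k.
Need 0.299^k ≤ 5.0e-9/1.76e-04 = 2.84091e-05.
k ≥ ln(2.84091e-05)/ln(0.299) = -10.4688/-1.20731 = 8.671.
Smallest integer k = 9.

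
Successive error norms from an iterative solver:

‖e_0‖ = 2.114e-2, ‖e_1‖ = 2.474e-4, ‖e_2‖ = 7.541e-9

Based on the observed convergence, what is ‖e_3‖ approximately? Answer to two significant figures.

First estimate the order: p ≈ ln(‖e_2‖/‖e_1‖) / ln(‖e_1‖/‖e_0‖) = ln(7.541e-9/2.474e-4)/ln(2.474e-4/2.114e-2) = ln(3.0481e-05)/ln(0.0117029) ≈ 2.3378.
Then ‖e_3‖ ≈ ‖e_2‖·(‖e_2‖/‖e_1‖)^p = 7.541e-9·(3.0481e-05)^2.3378 = 7.541e-9·2.77053e-11 ≈ 2.089e-19.

2.1e-19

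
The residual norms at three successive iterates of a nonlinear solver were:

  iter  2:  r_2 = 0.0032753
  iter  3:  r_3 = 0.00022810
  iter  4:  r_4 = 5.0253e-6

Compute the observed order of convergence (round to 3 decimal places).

p ≈ ln(r_4/r_3) / ln(r_3/r_2)
  = ln(5.0253e-6/0.00022810) / ln(0.00022810/0.0032753)
  = ln(0.0220311) / ln(0.0696425)
  = -3.815300 / -2.664380 ≈ 1.431965

1.432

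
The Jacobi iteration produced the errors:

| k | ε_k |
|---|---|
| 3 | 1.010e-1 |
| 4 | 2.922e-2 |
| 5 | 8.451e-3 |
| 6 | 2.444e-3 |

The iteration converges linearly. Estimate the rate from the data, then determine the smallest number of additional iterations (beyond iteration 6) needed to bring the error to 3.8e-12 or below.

Rate ρ ≈ ε_6/ε_5 = 2.444e-3/8.451e-3 = 0.2892.
After j more steps, ε_{6+j} ≈ 2.444e-3·ρ^j; need ρ^j ≤ 3.8e-12/2.444e-3 = 1.55483e-09.
j ≥ ln(1.55483e-09)/ln(0.2892) = -20.2819/-1.24064 = 16.348.
So 17 more iterations are needed.

17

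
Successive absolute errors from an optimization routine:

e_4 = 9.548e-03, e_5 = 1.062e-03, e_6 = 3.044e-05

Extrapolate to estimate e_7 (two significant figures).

9.7e-8

First estimate the order: p ≈ ln(e_6/e_5) / ln(e_5/e_4) = ln(3.044e-05/1.062e-03)/ln(1.062e-03/9.548e-03) = ln(0.0286629)/ln(0.111227) ≈ 1.6174.
Then e_7 ≈ e_6·(e_6/e_5)^p = 3.044e-05·(0.0286629)^1.6174 = 3.044e-05·0.00319793 ≈ 9.734e-08.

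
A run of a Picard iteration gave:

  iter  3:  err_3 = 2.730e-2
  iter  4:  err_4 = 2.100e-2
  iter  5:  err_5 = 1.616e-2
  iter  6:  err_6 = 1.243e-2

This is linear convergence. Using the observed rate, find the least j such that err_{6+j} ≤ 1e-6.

Rate ρ ≈ err_6/err_5 = 1.243e-2/1.616e-2 = 0.7692.
After j more steps, err_{6+j} ≈ 1.243e-2·ρ^j; need ρ^j ≤ 1e-6/1.243e-2 = 8.04505e-05.
j ≥ ln(8.04505e-05)/ln(0.7692) = -9.4279/-0.26240 = 35.929.
So 36 more iterations are needed.

36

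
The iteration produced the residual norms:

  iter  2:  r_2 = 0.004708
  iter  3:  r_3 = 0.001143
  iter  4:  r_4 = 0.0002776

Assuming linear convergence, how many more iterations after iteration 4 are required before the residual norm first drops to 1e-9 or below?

9

Rate ρ ≈ r_4/r_3 = 0.0002776/0.001143 = 0.2429.
After j more steps, r_{4+j} ≈ 0.0002776·ρ^j; need ρ^j ≤ 1e-9/0.0002776 = 3.60231e-06.
j ≥ ln(3.60231e-06)/ln(0.2429) = -12.5339/-1.41511 = 8.857.
So 9 more iterations are needed.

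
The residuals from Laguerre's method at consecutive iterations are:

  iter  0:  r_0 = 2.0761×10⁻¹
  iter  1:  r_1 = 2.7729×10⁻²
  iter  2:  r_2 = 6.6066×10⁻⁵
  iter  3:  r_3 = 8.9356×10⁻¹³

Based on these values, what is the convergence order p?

3

Consecutive ratios: r_3/r_2 = 8.9356×10⁻¹³/6.6066×10⁻⁵ = 1.35253e-08, r_2/r_1 = 6.6066×10⁻⁵/2.7729×10⁻² = 0.00238256.
p ≈ ln(1.35253e-08)/ln(0.00238256) = -18.1187/-6.0396 ≈ 3.00.
So the convergence is cubic (order 3).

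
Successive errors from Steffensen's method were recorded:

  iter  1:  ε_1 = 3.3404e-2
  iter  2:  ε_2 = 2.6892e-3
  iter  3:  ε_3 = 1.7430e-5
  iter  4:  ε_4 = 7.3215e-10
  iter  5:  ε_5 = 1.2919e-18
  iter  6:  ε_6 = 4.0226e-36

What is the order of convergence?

Consecutive ratios: ε_6/ε_5 = 4.0226e-36/1.2919e-18 = 3.11371e-18, ε_5/ε_4 = 1.2919e-18/7.3215e-10 = 1.76453e-09.
p ≈ ln(3.11371e-18)/ln(1.76453e-09) = -40.3107/-20.1554 ≈ 2.00.
So the convergence is quadratic (order 2).

2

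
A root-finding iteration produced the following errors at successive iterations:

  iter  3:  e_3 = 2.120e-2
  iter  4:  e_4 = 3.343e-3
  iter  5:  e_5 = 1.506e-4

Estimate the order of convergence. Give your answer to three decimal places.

p ≈ ln(e_5/e_4) / ln(e_4/e_3)
  = ln(1.506e-4/3.343e-3) / ln(3.343e-3/2.120e-2)
  = ln(0.0450494) / ln(0.157689)
  = -3.099996 / -1.847131 ≈ 1.678276

1.678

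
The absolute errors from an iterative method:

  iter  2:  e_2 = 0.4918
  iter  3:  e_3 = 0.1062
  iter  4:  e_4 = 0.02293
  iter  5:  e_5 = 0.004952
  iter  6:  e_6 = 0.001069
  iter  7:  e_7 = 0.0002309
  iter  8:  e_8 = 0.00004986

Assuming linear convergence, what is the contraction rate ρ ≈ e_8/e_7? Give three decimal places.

0.216

ρ ≈ e_8/e_7 = 0.00004986/0.0002309 = 0.21594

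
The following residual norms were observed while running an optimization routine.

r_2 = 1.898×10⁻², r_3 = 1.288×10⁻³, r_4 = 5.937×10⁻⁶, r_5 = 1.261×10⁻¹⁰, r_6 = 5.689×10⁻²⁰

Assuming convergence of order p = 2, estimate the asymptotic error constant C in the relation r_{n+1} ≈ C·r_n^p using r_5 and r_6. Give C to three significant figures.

C ≈ r_6 / r_5^2
  = 5.689×10⁻²⁰ / (1.261×10⁻¹⁰)^2
  = 5.689×10⁻²⁰ / 1.59012e-20 ≈ 3.5777

3.58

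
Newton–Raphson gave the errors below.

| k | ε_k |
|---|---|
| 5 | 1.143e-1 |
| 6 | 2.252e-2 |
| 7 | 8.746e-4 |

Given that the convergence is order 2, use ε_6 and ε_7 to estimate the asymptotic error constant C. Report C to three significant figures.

1.72

C ≈ ε_7 / ε_6^2
  = 8.746e-4 / (2.252e-2)^2
  = 8.746e-4 / 0.00050715 ≈ 1.7245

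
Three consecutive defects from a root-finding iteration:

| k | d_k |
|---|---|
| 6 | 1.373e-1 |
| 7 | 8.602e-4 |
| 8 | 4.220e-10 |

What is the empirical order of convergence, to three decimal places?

p ≈ ln(d_8/d_7) / ln(d_7/d_6)
  = ln(4.220e-10/8.602e-4) / ln(8.602e-4/1.373e-1)
  = ln(4.90584e-07) / ln(0.00626511)
  = -14.527669 / -5.072759 ≈ 2.863859

2.864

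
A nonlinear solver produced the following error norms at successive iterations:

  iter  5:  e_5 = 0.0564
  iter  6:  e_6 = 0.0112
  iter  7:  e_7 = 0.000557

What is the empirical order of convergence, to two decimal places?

1.86

p ≈ ln(e_7/e_6) / ln(e_6/e_5)
  = ln(0.000557/0.0112) / ln(0.0112/0.0564)
  = ln(0.0497321) / ln(0.198582)
  = -3.00110 / -1.61655 ≈ 1.85648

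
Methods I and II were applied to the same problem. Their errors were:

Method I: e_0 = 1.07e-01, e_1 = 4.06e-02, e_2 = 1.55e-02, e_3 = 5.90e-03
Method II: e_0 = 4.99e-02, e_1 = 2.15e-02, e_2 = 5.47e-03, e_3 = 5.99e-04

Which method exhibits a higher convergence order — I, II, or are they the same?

Method I: p ≈ ln(5.90e-03/1.55e-02)/ln(1.55e-02/4.06e-02) ≈ 1.00.
Method II: p ≈ ln(5.99e-04/5.47e-03)/ln(5.47e-03/2.15e-02) ≈ 1.62.
Method II has the higher order (≈1.6 vs ≈1.0).

II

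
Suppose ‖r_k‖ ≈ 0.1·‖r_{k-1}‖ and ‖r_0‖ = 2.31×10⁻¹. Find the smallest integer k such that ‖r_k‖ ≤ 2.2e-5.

5

After k steps, ‖r_k‖ ≈ 2.31×10⁻¹·0.1^k.
Need 0.1^k ≤ 2.2e-5/2.31×10⁻¹ = 9.52381e-05.
k ≥ ln(9.52381e-05)/ln(0.1) = -9.2591/-2.30259 = 4.021.
Smallest integer k = 5.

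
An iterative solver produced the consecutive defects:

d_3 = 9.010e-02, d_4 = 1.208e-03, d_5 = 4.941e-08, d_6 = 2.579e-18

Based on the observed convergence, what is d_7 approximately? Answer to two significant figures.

2.1e-42

First estimate the order: p ≈ ln(d_6/d_5) / ln(d_5/d_4) = ln(2.579e-18/4.941e-08)/ln(4.941e-08/1.208e-03) = ln(5.21959e-11)/ln(4.09023e-05) ≈ 2.3432.
Then d_7 ≈ d_6·(d_6/d_5)^p = 2.579e-18·(5.21959e-11)^2.3432 = 2.579e-18·8.06057e-25 ≈ 2.079e-42.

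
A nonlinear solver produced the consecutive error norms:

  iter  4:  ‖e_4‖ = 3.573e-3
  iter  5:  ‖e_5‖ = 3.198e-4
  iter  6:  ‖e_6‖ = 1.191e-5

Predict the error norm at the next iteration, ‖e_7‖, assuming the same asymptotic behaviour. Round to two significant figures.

1.3e-7

First estimate the order: p ≈ ln(‖e_6‖/‖e_5‖) / ln(‖e_5‖/‖e_4‖) = ln(1.191e-5/3.198e-4)/ln(3.198e-4/3.573e-3) = ln(0.037242)/ln(0.0895046) ≈ 1.3633.
Then ‖e_7‖ ≈ ‖e_6‖·(‖e_6‖/‖e_5‖)^p = 1.191e-5·(0.037242)^1.3633 = 1.191e-5·0.0112691 ≈ 1.342e-07.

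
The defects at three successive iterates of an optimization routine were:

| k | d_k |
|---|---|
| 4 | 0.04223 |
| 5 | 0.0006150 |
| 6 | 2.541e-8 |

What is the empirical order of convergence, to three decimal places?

2.387

p ≈ ln(d_6/d_5) / ln(d_5/d_4)
  = ln(2.541e-8/0.0006150) / ln(0.0006150/0.04223)
  = ln(4.13171e-05) / ln(0.0145631)
  = -10.094234 / -4.229264 ≈ 2.386759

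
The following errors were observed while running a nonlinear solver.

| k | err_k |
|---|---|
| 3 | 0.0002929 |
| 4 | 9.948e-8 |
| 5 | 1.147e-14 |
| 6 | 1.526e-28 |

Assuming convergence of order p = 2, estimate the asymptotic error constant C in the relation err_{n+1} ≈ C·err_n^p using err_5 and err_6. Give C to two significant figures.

1.2

C ≈ err_6 / err_5^2
  = 1.526e-28 / (1.147e-14)^2
  = 1.526e-28 / 1.31561e-28 ≈ 1.1599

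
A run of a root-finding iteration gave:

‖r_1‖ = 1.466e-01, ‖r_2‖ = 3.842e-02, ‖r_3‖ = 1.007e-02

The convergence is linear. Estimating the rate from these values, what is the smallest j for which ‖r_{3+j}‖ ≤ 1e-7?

Rate ρ ≈ ‖r_3‖/‖r_2‖ = 1.007e-02/3.842e-02 = 0.2621.
After j more steps, ‖r_{3+j}‖ ≈ 1.007e-02·ρ^j; need ρ^j ≤ 1e-7/1.007e-02 = 9.93049e-06.
j ≥ ln(9.93049e-06)/ln(0.2621) = -11.5199/-1.33903 = 8.603.
So 9 more iterations are needed.

9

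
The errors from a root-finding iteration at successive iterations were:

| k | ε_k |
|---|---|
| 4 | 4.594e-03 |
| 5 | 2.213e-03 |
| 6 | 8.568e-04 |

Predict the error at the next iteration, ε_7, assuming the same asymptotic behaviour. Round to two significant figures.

First estimate the order: p ≈ ln(ε_6/ε_5) / ln(ε_5/ε_4) = ln(8.568e-04/2.213e-03)/ln(2.213e-03/4.594e-03) = ln(0.387167)/ln(0.481715) ≈ 1.2991.
Then ε_7 ≈ ε_6·(ε_6/ε_5)^p = 8.568e-04·(0.387167)^1.2991 = 8.568e-04·0.2915 ≈ 0.0002498.

2.5e-4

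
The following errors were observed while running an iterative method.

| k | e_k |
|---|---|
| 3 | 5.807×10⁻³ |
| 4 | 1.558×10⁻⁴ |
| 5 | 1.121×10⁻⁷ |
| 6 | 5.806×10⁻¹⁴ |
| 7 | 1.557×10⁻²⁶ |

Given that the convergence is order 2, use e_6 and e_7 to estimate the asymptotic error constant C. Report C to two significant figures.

4.6

C ≈ e_7 / e_6^2
  = 1.557×10⁻²⁶ / (5.806×10⁻¹⁴)^2
  = 1.557×10⁻²⁶ / 3.37096e-27 ≈ 4.6189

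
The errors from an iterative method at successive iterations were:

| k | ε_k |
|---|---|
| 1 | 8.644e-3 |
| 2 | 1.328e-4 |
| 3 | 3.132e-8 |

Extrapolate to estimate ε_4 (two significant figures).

First estimate the order: p ≈ ln(ε_3/ε_2) / ln(ε_2/ε_1) = ln(3.132e-8/1.328e-4)/ln(1.328e-4/8.644e-3) = ln(0.000235843)/ln(0.0153633) ≈ 2.0002.
Then ε_4 ≈ ε_3·(ε_3/ε_2)^p = 3.132e-8·(0.000235843)^2.0002 = 3.132e-8·5.55291e-08 ≈ 1.739e-15.

1.7e-15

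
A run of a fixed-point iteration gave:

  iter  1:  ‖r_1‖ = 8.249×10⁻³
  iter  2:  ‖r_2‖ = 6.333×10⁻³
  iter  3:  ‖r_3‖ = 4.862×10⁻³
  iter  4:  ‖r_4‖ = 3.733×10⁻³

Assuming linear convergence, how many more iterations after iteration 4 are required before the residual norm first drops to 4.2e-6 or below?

26

Rate ρ ≈ ‖r_4‖/‖r_3‖ = 3.733×10⁻³/4.862×10⁻³ = 0.7678.
After j more steps, ‖r_{4+j}‖ ≈ 3.733×10⁻³·ρ^j; need ρ^j ≤ 4.2e-6/3.733×10⁻³ = 0.0011251.
j ≥ ln(0.0011251)/ln(0.7678) = -6.7899/-0.26423 = 25.697.
So 26 more iterations are needed.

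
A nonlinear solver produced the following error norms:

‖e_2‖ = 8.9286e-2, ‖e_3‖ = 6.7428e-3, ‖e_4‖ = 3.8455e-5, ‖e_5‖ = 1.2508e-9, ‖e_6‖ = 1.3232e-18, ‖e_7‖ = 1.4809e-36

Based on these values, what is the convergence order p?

Consecutive ratios: ‖e_7‖/‖e_6‖ = 1.4809e-36/1.3232e-18 = 1.11918e-18, ‖e_6‖/‖e_5‖ = 1.3232e-18/1.2508e-9 = 1.05788e-09.
p ≈ ln(1.11918e-18)/ln(1.05788e-09) = -41.3339/-20.6670 ≈ 2.00.
So the convergence is quadratic (order 2).

2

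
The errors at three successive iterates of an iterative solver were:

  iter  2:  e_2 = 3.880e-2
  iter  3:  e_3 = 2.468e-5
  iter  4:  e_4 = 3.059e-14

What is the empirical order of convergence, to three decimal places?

2.786

p ≈ ln(e_4/e_3) / ln(e_3/e_2)
  = ln(3.059e-14/2.468e-5) / ln(2.468e-5/3.880e-2)
  = ln(1.23947e-09) / ln(0.000636082)
  = -20.508582 / -7.360183 ≈ 2.786423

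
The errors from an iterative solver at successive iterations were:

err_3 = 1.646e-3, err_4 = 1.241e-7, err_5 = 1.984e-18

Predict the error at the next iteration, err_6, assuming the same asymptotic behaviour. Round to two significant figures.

First estimate the order: p ≈ ln(err_5/err_4) / ln(err_4/err_3) = ln(1.984e-18/1.241e-7)/ln(1.241e-7/1.646e-3) = ln(1.59871e-11)/ln(7.53949e-05) ≈ 2.6188.
Then err_6 ≈ err_5·(err_5/err_4)^p = 1.984e-18·(1.59871e-11)^2.6188 = 1.984e-18·5.33129e-29 ≈ 1.058e-46.

1.1e-46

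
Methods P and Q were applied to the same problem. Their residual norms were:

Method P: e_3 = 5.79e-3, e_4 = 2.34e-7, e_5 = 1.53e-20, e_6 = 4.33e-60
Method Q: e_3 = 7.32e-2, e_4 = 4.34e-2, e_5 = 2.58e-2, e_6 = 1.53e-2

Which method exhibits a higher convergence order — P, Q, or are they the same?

P

Method P: p ≈ ln(4.33e-60/1.53e-20)/ln(1.53e-20/2.34e-7) ≈ 3.00.
Method Q: p ≈ ln(1.53e-2/2.58e-2)/ln(2.58e-2/4.34e-2) ≈ 1.00.
Method P has the higher order (≈3.0 vs ≈1.0).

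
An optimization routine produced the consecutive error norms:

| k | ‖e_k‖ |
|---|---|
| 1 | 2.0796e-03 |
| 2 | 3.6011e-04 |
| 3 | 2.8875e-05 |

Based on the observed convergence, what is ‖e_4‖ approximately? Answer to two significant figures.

First estimate the order: p ≈ ln(‖e_3‖/‖e_2‖) / ln(‖e_2‖/‖e_1‖) = ln(2.8875e-05/3.6011e-04)/ln(3.6011e-04/2.0796e-03) = ln(0.0801838)/ln(0.173163) ≈ 1.4391.
Then ‖e_4‖ ≈ ‖e_3‖·(‖e_3‖/‖e_2‖)^p = 2.8875e-05·(0.0801838)^1.4391 = 2.8875e-05·0.0264771 ≈ 7.645e-07.

7.6e-7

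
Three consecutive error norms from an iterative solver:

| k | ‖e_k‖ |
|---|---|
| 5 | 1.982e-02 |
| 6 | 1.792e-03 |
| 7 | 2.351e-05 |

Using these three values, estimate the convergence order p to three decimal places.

p ≈ ln(‖e_7‖/‖e_6‖) / ln(‖e_6‖/‖e_5‖)
  = ln(2.351e-05/1.792e-03) / ln(1.792e-03/1.982e-02)
  = ln(0.0131194) / ln(0.0904137)
  = -4.333663 / -2.403359 ≈ 1.803169

1.803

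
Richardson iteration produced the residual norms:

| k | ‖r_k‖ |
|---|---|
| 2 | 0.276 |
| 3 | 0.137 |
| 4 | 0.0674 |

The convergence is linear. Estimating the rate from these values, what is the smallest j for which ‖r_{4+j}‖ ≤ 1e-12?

Rate ρ ≈ ‖r_4‖/‖r_3‖ = 0.0674/0.137 = 0.4920.
After j more steps, ‖r_{4+j}‖ ≈ 0.0674·ρ^j; need ρ^j ≤ 1e-12/0.0674 = 1.48368e-11.
j ≥ ln(1.48368e-11)/ln(0.4920) = -24.9339/-0.70928 = 35.154.
So 36 more iterations are needed.

36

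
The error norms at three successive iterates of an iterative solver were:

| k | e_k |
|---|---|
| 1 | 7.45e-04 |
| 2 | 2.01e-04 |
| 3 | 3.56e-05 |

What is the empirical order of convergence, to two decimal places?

1.32

p ≈ ln(e_3/e_2) / ln(e_2/e_1)
  = ln(3.56e-05/2.01e-04) / ln(2.01e-04/7.45e-04)
  = ln(0.177114) / ln(0.269799)
  = -1.73096 / -1.31008 ≈ 1.32126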